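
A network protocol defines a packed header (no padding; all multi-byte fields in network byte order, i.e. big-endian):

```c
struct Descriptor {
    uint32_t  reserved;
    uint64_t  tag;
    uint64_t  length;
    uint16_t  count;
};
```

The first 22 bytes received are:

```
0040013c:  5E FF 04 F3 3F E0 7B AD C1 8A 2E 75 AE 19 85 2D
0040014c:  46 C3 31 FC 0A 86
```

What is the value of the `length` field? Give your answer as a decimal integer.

`length` follows `reserved` (4 B), `tag` (8 B), so it starts at offset 4 + 8 = 12 and occupies 8 bytes.
Bytes at offsets 12..19: AE 19 85 2D 46 C3 31 FC.
In big-endian order the high byte comes first in memory.
The bytes are already most-significant first: 0xAE19852D46C331FC.
0xAE19852D46C331FC = 12545204666524447228.

12545204666524447228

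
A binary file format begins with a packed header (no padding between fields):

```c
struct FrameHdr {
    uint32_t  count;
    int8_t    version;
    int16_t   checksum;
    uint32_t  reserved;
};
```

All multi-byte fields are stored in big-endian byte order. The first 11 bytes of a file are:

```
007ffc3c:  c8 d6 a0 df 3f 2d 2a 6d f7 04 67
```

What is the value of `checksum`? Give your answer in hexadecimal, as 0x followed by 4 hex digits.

`checksum` follows `count` (4 B), `version` (1 B), so it starts at offset 4 + 1 = 5 and occupies 2 bytes.
Bytes at offsets 5..6: 2D 2A.
Big-endian: lowest address holds the most-significant byte.
The bytes are already most-significant first: 0x2D2A.

0x2D2A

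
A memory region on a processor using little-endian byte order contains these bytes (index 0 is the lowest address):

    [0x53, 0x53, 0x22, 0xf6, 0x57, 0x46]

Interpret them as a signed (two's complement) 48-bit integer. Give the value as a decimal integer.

In little-endian order the low byte comes first in memory.
Reassemble most-significant byte first: 46 57 F6 22 53 53 → 0x4657F6225353.
0x4657F6225353 = 77343605543763.

77343605543763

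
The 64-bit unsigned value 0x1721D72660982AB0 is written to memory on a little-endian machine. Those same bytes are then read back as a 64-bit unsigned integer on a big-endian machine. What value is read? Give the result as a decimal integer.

Stored little-endian, the bytes at ascending addresses are B0 2A 98 60 26 D7 21 17.
Read back as big-endian, the last byte is least significant, giving 0xB02A986026D72117.
0xB02A986026D72117 = 12694126038433079575.

12694126038433079575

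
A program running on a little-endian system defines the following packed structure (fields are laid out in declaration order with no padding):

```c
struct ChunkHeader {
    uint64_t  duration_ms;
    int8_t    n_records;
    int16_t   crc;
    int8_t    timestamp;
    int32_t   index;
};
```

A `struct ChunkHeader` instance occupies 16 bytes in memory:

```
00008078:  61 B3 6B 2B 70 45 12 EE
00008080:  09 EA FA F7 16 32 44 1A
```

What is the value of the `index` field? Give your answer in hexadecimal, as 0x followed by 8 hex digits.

`index` follows `duration_ms` (8 B), `n_records` (1 B), `crc` (2 B), `timestamp` (1 B), so it starts at offset 8 + 1 + 2 + 1 = 12 and occupies 4 bytes.
Bytes at offsets 12..15: 16 32 44 1A.
In little-endian order the low byte comes first in memory.
Reassemble most-significant byte first: 1A 44 32 16 → 0x1A443216.

0x1A443216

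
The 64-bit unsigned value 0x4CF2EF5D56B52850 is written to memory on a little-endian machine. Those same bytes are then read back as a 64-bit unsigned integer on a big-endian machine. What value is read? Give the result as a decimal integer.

5776065904650482252

Stored little-endian, the bytes at ascending addresses are 50 28 B5 56 5D EF F2 4C.
Read back as big-endian, the last byte is least significant, giving 0x5028B5565DEFF24C.
0x5028B5565DEFF24C = 5776065904650482252.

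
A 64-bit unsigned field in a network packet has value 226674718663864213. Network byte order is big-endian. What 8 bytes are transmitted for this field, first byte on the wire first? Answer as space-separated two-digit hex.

03 25 4F 74 A5 85 6F 95

226674718663864213 in hexadecimal, padded to 64 bits, is 0x03254F74A5856F95.
Split into bytes (most-significant first): 03 25 4F 74 A5 85 6F 95.
In big-endian order the high byte comes first in memory.
So the memory order matches the most-significant-first order: 03 25 4F 74 A5 85 6F 95.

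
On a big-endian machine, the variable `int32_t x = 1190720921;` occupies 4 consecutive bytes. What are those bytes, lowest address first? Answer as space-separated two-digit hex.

46 F8 F5 99

1190720921 in hexadecimal, padded to 32 bits, is 0x46F8F599.
Split into bytes (most-significant first): 46 F8 F5 99.
In big-endian order the high byte comes first in memory.
So the memory order matches the most-significant-first order: 46 F8 F5 99.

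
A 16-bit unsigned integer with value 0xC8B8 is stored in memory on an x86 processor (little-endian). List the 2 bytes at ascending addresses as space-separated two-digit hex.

B8 C8

Split into bytes (most-significant first): C8 B8.
Little-endian: lowest address holds the least-significant byte.
So at ascending addresses the bytes are B8 C8.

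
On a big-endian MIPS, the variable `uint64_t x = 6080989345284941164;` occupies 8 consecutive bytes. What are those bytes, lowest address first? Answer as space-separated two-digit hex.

54 64 03 97 50 A4 E5 6C

6080989345284941164 in hexadecimal, padded to 64 bits, is 0x5464039750A4E56C.
Split into bytes (most-significant first): 54 64 03 97 50 A4 E5 6C.
Big-endian stores the most-significant byte at the lowest address.
So the memory order matches the most-significant-first order: 54 64 03 97 50 A4 E5 6C.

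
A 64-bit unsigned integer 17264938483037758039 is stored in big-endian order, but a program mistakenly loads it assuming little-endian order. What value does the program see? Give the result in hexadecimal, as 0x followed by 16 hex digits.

0x57E26FA6136299EF

17264938483037758039 in 64-bit hexadecimal is 0xEF996213A66FE257.
Stored big-endian, the bytes at ascending addresses are EF 99 62 13 A6 6F E2 57.
Read back as little-endian, the first byte is least significant, giving 0x57E26FA6136299EF.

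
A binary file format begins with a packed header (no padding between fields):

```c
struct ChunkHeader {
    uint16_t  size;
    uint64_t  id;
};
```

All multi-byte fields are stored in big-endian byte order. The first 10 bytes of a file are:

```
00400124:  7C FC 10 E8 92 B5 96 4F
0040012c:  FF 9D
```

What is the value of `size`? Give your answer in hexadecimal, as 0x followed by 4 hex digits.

0x7CFC

`size` is the first field, at byte offset 0, occupying 2 bytes.
Bytes at offsets 0..1: 7C FC.
Big-endian: lowest address holds the most-significant byte.
The bytes are already most-significant first: 0x7CFC.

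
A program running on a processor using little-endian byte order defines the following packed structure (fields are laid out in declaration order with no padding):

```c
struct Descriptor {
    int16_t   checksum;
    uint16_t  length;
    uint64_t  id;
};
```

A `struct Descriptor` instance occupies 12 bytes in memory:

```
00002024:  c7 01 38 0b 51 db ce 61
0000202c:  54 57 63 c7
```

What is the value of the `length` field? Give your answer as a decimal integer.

2872

`length` follows `checksum` (2 bytes), so it starts at byte offset 2 and occupies 2 bytes.
Bytes at offsets 2..3: 38 0B.
In little-endian order the low byte comes first in memory.
Reassemble most-significant byte first: 0B 38 → 0x0B38.
0x0B38 = 2872.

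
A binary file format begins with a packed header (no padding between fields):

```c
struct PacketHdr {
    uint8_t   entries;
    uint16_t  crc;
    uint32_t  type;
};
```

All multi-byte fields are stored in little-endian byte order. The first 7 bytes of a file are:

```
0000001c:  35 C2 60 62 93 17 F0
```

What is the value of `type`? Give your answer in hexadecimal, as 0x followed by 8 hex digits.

`type` follows `entries` (1 B), `crc` (2 B), so it starts at offset 1 + 2 = 3 and occupies 4 bytes.
Bytes at offsets 3..6: 62 93 17 F0.
In little-endian order the low byte comes first in memory.
Reassemble most-significant byte first: F0 17 93 62 → 0xF0179362.

0xF0179362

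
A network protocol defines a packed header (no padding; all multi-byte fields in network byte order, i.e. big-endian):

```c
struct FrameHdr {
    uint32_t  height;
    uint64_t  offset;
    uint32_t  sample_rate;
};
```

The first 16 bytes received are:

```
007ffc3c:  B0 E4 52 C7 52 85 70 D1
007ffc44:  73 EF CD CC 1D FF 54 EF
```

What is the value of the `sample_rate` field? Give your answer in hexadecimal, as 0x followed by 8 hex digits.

`sample_rate` follows `height` (4 B), `offset` (8 B), so it starts at offset 4 + 8 = 12 and occupies 4 bytes.
Bytes at offsets 12..15: 1D FF 54 EF.
Big-endian stores the most-significant byte at the lowest address.
The bytes are already most-significant first: 0x1DFF54EF.

0x1DFF54EF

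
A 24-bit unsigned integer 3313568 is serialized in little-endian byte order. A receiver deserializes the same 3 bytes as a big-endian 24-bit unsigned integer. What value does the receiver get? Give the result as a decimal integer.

3313568 in 24-bit hexadecimal is 0x328FA0.
Stored little-endian, the bytes at ascending addresses are A0 8F 32.
Read back as big-endian, the last byte is least significant, giving 0xA08F32.
0xA08F32 = 10522418.

10522418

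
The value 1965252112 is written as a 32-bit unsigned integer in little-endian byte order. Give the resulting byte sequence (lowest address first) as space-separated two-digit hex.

10 5E 23 75

1965252112 in hexadecimal, padded to 32 bits, is 0x75235E10.
Split into bytes (most-significant first): 75 23 5E 10.
In little-endian order the low byte comes first in memory.
So at ascending addresses the bytes are 10 5E 23 75.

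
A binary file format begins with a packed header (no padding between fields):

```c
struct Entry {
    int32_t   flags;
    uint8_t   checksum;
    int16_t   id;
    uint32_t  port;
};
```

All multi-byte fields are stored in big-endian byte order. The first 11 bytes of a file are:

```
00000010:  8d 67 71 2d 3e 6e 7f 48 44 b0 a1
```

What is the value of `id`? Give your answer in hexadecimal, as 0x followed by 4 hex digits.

0x6E7F

`id` follows `flags` (4 B), `checksum` (1 B), so it starts at offset 4 + 1 = 5 and occupies 2 bytes.
Bytes at offsets 5..6: 6E 7F.
Big-endian: lowest address holds the most-significant byte.
The bytes are already most-significant first: 0x6E7F.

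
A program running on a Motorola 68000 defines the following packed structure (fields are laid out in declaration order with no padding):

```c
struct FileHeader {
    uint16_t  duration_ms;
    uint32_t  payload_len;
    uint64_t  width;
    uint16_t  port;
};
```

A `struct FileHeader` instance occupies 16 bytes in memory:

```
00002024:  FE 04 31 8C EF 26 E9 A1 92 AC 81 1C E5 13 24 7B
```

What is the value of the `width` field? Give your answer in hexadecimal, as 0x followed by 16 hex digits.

`width` follows `duration_ms` (2 B), `payload_len` (4 B), so it starts at offset 2 + 4 = 6 and occupies 8 bytes.
Bytes at offsets 6..13: E9 A1 92 AC 81 1C E5 13.
Big-endian stores the most-significant byte at the lowest address.
The bytes are already most-significant first: 0xE9A192AC811CE513.

0xE9A192AC811CE513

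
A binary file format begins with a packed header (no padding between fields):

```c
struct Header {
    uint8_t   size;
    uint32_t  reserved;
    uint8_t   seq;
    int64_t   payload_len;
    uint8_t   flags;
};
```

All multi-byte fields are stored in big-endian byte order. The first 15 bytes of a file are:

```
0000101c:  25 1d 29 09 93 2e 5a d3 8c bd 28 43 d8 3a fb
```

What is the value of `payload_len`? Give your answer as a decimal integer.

6544729427551705146

`payload_len` follows `size` (1 B), `reserved` (4 B), `seq` (1 B), so it starts at offset 1 + 4 + 1 = 6 and occupies 8 bytes.
Bytes at offsets 6..13: 5A D3 8C BD 28 43 D8 3A.
Big-endian stores the most-significant byte at the lowest address.
The bytes are already most-significant first: 0x5AD38CBD2843D83A.
0x5AD38CBD2843D83A = 6544729427551705146.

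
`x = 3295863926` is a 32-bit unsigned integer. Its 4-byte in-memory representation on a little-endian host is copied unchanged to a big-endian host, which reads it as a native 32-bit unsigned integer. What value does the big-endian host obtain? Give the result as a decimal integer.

3295863926 in 32-bit hexadecimal is 0xC472E476.
Stored little-endian, the bytes at ascending addresses are 76 E4 72 C4.
Read back as big-endian, the last byte is least significant, giving 0x76E472C4.
0x76E472C4 = 1994683076.

1994683076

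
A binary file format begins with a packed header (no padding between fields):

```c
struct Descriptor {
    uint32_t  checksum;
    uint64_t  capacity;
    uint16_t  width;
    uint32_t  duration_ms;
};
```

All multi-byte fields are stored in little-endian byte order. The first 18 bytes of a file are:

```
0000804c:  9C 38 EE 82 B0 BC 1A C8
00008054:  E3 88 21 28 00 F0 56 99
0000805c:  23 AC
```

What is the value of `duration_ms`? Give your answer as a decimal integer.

`duration_ms` follows `checksum` (4 B), `capacity` (8 B), `width` (2 B), so it starts at offset 4 + 8 + 2 = 14 and occupies 4 bytes.
Bytes at offsets 14..17: 56 99 23 AC.
Little-endian stores the least-significant byte at the lowest address.
Reassemble most-significant byte first: AC 23 99 56 → 0xAC239956.
0xAC239956 = 2888014166.

2888014166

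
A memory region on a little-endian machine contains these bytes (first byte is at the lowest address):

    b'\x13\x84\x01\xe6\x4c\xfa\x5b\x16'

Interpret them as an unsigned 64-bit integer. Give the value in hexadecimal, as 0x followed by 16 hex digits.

0x165BFA4CE6018413

Little-endian: lowest address holds the least-significant byte.
Reassemble most-significant byte first: 16 5B FA 4C E6 01 84 13 → 0x165BFA4CE6018413.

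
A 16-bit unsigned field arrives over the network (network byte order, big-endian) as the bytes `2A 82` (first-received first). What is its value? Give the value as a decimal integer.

In big-endian order the high byte comes first in memory.
The bytes are already most-significant first: 0x2A82.
0x2A82 = 10882.

10882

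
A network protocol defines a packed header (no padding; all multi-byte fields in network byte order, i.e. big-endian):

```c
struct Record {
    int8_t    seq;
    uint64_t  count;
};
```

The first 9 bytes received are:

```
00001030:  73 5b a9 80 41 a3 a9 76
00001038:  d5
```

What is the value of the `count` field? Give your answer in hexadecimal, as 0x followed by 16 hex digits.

`count` follows `seq` (1 byte), so it starts at byte offset 1 and occupies 8 bytes.
Bytes at offsets 1..8: 5B A9 80 41 A3 A9 76 D5.
Big-endian: lowest address holds the most-significant byte.
The bytes are already most-significant first: 0x5BA98041A3A976D5.

0x5BA98041A3A976D5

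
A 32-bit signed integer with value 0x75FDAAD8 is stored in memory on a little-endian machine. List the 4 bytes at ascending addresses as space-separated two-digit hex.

Split into bytes (most-significant first): 75 FD AA D8.
Little-endian stores the least-significant byte at the lowest address.
So at ascending addresses the bytes are D8 AA FD 75.

D8 AA FD 75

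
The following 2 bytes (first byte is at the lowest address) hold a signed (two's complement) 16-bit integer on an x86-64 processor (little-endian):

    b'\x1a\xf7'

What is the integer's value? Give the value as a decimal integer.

In little-endian order the low byte comes first in memory.
Reassemble most-significant byte first: F7 1A → 0xF71A.
Top bit is set, so as a signed 16-bit value this is 0xF71A − 2^16 = -2278.

-2278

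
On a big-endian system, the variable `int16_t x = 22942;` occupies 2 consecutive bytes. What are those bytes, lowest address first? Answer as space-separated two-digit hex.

59 9E

22942 in hexadecimal, padded to 16 bits, is 0x599E.
Split into bytes (most-significant first): 59 9E.
Big-endian stores the most-significant byte at the lowest address.
So the memory order matches the most-significant-first order: 59 9E.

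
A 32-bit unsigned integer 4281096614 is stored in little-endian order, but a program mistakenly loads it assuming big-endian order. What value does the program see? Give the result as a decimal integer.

4281096614 in 32-bit hexadecimal is 0xFF2C59A6.
Stored little-endian, the bytes at ascending addresses are A6 59 2C FF.
Read back as big-endian, the last byte is least significant, giving 0xA6592CFF.
0xA6592CFF = 2790862079.

2790862079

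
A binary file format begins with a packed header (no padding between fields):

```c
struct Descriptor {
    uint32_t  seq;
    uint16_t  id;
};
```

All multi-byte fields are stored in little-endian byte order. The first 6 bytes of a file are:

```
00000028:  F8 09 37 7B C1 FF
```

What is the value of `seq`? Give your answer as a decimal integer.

`seq` is the first field, at byte offset 0, occupying 4 bytes.
Bytes at offsets 0..3: F8 09 37 7B.
In little-endian order the low byte comes first in memory.
Reassemble most-significant byte first: 7B 37 09 F8 → 0x7B3709F8.
0x7B3709F8 = 2067204600.

2067204600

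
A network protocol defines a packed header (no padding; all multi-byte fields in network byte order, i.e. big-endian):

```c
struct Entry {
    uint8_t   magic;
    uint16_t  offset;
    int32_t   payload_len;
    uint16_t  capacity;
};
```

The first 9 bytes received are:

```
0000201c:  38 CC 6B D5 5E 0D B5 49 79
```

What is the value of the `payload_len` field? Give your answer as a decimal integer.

-715256395

`payload_len` follows `magic` (1 B), `offset` (2 B), so it starts at offset 1 + 2 = 3 and occupies 4 bytes.
Bytes at offsets 3..6: D5 5E 0D B5.
In big-endian order the high byte comes first in memory.
The bytes are already most-significant first: 0xD55E0DB5.
Top bit is set, so as a signed 32-bit value this is 0xD55E0DB5 − 2^32 = -715256395.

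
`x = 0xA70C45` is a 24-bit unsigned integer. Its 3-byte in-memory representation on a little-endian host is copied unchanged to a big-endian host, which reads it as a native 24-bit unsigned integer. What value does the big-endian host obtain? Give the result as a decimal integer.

Stored little-endian, the bytes at ascending addresses are 45 0C A7.
Read back as big-endian, the last byte is least significant, giving 0x450CA7.
0x450CA7 = 4525223.

4525223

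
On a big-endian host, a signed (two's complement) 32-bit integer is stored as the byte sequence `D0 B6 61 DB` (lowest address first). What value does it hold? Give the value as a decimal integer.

In big-endian order the high byte comes first in memory.
The bytes are already most-significant first: 0xD0B661DB.
Top bit is set, so as a signed 32-bit value this is 0xD0B661DB − 2^32 = -793353765.

-793353765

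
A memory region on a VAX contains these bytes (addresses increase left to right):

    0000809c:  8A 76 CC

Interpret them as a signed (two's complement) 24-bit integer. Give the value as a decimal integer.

-3377526

In little-endian order the low byte comes first in memory.
Reassemble most-significant byte first: CC 76 8A → 0xCC768A.
Top bit is set, so as a signed 24-bit value this is 0xCC768A − 2^24 = -3377526.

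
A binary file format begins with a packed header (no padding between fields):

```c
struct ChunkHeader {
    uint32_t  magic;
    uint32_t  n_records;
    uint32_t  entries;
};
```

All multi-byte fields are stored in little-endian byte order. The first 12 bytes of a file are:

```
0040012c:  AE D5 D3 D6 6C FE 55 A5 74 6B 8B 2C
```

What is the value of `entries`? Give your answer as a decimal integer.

`entries` follows `magic` (4 B), `n_records` (4 B), so it starts at offset 4 + 4 = 8 and occupies 4 bytes.
Bytes at offsets 8..11: 74 6B 8B 2C.
Little-endian: lowest address holds the least-significant byte.
Reassemble most-significant byte first: 2C 8B 6B 74 → 0x2C8B6B74.
0x2C8B6B74 = 747334516.

747334516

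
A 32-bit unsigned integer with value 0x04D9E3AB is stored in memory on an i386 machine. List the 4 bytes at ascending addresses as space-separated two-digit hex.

Split into bytes (most-significant first): 04 D9 E3 AB.
Little-endian stores the least-significant byte at the lowest address.
So at ascending addresses the bytes are AB E3 D9 04.

AB E3 D9 04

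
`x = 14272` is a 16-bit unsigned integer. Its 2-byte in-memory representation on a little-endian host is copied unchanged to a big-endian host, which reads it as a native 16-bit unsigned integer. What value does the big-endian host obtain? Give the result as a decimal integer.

49207

14272 in 16-bit hexadecimal is 0x37C0.
Stored little-endian, the bytes at ascending addresses are C0 37.
Read back as big-endian, the last byte is least significant, giving 0xC037.
0xC037 = 49207.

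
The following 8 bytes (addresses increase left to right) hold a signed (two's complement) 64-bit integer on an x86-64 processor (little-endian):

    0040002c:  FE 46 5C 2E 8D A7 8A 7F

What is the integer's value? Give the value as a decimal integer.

Little-endian: lowest address holds the least-significant byte.
Reassemble most-significant byte first: 7F 8A A7 8D 2E 5C 46 FE → 0x7F8AA78D2E5C46FE.
0x7F8AA78D2E5C46FE = 9190342214412945150.

9190342214412945150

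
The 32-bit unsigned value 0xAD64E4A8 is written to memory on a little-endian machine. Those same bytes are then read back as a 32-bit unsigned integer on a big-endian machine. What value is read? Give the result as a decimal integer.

Stored little-endian, the bytes at ascending addresses are A8 E4 64 AD.
Read back as big-endian, the last byte is least significant, giving 0xA8E464AD.
0xA8E464AD = 2833540269.

2833540269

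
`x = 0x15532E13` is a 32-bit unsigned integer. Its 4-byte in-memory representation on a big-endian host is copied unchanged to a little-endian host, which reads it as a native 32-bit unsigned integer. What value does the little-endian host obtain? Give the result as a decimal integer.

321803029

Stored big-endian, the bytes at ascending addresses are 15 53 2E 13.
Read back as little-endian, the first byte is least significant, giving 0x132E5315.
0x132E5315 = 321803029.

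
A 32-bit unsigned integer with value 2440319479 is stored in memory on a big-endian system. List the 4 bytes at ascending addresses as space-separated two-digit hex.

2440319479 in hexadecimal, padded to 32 bits, is 0x917451F7.
Split into bytes (most-significant first): 91 74 51 F7.
In big-endian order the high byte comes first in memory.
So the memory order matches the most-significant-first order: 91 74 51 F7.

91 74 51 F7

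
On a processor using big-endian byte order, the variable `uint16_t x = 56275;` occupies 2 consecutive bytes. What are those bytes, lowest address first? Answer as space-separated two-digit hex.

DB D3

56275 in hexadecimal, padded to 16 bits, is 0xDBD3.
Split into bytes (most-significant first): DB D3.
Big-endian stores the most-significant byte at the lowest address.
So the memory order matches the most-significant-first order: DB D3.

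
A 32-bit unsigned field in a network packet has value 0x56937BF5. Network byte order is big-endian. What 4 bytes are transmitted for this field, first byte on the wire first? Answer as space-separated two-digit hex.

56 93 7B F5

Split into bytes (most-significant first): 56 93 7B F5.
Big-endian: lowest address holds the most-significant byte.
So the memory order matches the most-significant-first order: 56 93 7B F5.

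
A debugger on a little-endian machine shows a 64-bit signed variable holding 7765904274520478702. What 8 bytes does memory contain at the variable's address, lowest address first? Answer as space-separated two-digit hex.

EE 13 7B CA CA 08 C6 6B

7765904274520478702 in hexadecimal, padded to 64 bits, is 0x6BC608CACA7B13EE.
Split into bytes (most-significant first): 6B C6 08 CA CA 7B 13 EE.
Little-endian stores the least-significant byte at the lowest address.
So at ascending addresses the bytes are EE 13 7B CA CA 08 C6 6B.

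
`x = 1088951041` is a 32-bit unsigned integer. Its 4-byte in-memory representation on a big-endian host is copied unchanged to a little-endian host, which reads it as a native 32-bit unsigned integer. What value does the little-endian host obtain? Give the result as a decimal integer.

18081856

1088951041 in 32-bit hexadecimal is 0x40E81301.
Stored big-endian, the bytes at ascending addresses are 40 E8 13 01.
Read back as little-endian, the first byte is least significant, giving 0x0113E840.
0x0113E840 = 18081856.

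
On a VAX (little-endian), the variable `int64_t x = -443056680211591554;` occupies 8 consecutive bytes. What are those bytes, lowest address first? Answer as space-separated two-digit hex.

Two's complement of -443056680211591554 in 64 bits: 443056680211591554 = 0x06260DB407603182; invert → 0xF9D9F24BF89FCE7D; add 1 → 0xF9D9F24BF89FCE7E.
Split into bytes (most-significant first): F9 D9 F2 4B F8 9F CE 7E.
Little-endian stores the least-significant byte at the lowest address.
So at ascending addresses the bytes are 7E CE 9F F8 4B F2 D9 F9.

7E CE 9F F8 4B F2 D9 F9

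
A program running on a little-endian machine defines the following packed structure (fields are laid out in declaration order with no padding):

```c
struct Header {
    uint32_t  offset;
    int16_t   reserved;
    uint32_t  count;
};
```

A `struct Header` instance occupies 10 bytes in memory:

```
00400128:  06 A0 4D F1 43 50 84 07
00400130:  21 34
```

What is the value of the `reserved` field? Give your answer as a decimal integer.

`reserved` follows `offset` (4 bytes), so it starts at byte offset 4 and occupies 2 bytes.
Bytes at offsets 4..5: 43 50.
In little-endian order the low byte comes first in memory.
Reassemble most-significant byte first: 50 43 → 0x5043.
0x5043 = 20547.

20547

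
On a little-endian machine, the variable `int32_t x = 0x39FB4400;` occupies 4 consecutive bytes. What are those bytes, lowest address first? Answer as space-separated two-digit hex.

Split into bytes (most-significant first): 39 FB 44 00.
Little-endian: lowest address holds the least-significant byte.
So at ascending addresses the bytes are 00 44 FB 39.

00 44 FB 39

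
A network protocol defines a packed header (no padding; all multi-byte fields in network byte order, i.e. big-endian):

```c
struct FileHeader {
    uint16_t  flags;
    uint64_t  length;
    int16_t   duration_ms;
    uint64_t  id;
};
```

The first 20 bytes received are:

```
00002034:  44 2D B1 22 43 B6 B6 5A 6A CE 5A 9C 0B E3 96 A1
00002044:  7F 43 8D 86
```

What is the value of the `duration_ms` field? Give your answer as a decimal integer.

23196

`duration_ms` follows `flags` (2 B), `length` (8 B), so it starts at offset 2 + 8 = 10 and occupies 2 bytes.
Bytes at offsets 10..11: 5A 9C.
Big-endian: lowest address holds the most-significant byte.
The bytes are already most-significant first: 0x5A9C.
0x5A9C = 23196.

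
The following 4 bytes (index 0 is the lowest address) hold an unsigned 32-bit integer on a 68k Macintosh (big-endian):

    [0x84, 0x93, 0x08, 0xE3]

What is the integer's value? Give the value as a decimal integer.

Big-endian: lowest address holds the most-significant byte.
The bytes are already most-significant first: 0x849308E3.
0x849308E3 = 2224228579.

2224228579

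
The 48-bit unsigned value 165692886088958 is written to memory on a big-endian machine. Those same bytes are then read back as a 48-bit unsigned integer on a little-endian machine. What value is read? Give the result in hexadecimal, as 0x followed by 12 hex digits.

0xFEFC9D61B296

165692886088958 in 48-bit hexadecimal is 0x96B2619DFCFE.
Stored big-endian, the bytes at ascending addresses are 96 B2 61 9D FC FE.
Read back as little-endian, the first byte is least significant, giving 0xFEFC9D61B296.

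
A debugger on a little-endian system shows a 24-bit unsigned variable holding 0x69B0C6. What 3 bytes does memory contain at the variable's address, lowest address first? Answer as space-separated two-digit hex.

Split into bytes (most-significant first): 69 B0 C6.
Little-endian stores the least-significant byte at the lowest address.
So at ascending addresses the bytes are C6 B0 69.

C6 B0 69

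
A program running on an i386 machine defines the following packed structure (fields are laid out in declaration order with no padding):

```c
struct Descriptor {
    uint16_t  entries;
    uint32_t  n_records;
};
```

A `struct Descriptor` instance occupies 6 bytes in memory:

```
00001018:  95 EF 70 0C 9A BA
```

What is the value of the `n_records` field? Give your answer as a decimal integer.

`n_records` follows `entries` (2 bytes), so it starts at byte offset 2 and occupies 4 bytes.
Bytes at offsets 2..5: 70 0C 9A BA.
Little-endian stores the least-significant byte at the lowest address.
Reassemble most-significant byte first: BA 9A 0C 70 → 0xBA9A0C70.
0xBA9A0C70 = 3130657904.

3130657904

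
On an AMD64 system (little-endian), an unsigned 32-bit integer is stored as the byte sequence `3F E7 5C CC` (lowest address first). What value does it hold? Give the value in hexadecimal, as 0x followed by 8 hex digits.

0xCC5CE73F

In little-endian order the low byte comes first in memory.
Reassemble most-significant byte first: CC 5C E7 3F → 0xCC5CE73F.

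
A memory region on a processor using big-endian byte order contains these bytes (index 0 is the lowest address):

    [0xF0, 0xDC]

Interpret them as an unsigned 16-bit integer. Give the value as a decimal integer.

61660

In big-endian order the high byte comes first in memory.
The bytes are already most-significant first: 0xF0DC.
0xF0DC = 61660.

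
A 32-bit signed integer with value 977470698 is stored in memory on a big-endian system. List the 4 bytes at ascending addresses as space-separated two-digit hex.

3A 43 04 EA

977470698 in hexadecimal, padded to 32 bits, is 0x3A4304EA.
Split into bytes (most-significant first): 3A 43 04 EA.
Big-endian stores the most-significant byte at the lowest address.
So the memory order matches the most-significant-first order: 3A 43 04 EA.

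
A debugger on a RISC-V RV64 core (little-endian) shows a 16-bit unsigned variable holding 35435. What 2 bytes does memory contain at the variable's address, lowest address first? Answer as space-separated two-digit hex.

35435 in hexadecimal, padded to 16 bits, is 0x8A6B.
Split into bytes (most-significant first): 8A 6B.
Little-endian: lowest address holds the least-significant byte.
So at ascending addresses the bytes are 6B 8A.

6B 8A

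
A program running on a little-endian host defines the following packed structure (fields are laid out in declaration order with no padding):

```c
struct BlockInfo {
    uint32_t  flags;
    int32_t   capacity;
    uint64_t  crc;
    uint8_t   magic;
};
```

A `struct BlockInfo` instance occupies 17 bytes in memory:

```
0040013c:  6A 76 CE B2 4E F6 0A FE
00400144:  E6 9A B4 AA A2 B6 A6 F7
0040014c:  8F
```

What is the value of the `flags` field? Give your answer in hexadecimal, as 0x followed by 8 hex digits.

0xB2CE766A

`flags` is the first field, at byte offset 0, occupying 4 bytes.
Bytes at offsets 0..3: 6A 76 CE B2.
In little-endian order the low byte comes first in memory.
Reassemble most-significant byte first: B2 CE 76 6A → 0xB2CE766A.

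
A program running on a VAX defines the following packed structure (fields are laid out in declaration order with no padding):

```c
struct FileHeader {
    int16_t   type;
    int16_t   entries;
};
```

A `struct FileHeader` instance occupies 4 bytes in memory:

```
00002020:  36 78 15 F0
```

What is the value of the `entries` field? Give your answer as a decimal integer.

`entries` follows `type` (2 bytes), so it starts at byte offset 2 and occupies 2 bytes.
Bytes at offsets 2..3: 15 F0.
In little-endian order the low byte comes first in memory.
Reassemble most-significant byte first: F0 15 → 0xF015.
Top bit is set, so as a signed 16-bit value this is 0xF015 − 2^16 = -4075.

-4075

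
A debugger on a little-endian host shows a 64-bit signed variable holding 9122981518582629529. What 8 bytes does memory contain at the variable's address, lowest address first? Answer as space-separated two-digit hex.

9122981518582629529 in hexadecimal, padded to 64 bits, is 0x7E9B575B03924499.
Split into bytes (most-significant first): 7E 9B 57 5B 03 92 44 99.
In little-endian order the low byte comes first in memory.
So at ascending addresses the bytes are 99 44 92 03 5B 57 9B 7E.

99 44 92 03 5B 57 9B 7E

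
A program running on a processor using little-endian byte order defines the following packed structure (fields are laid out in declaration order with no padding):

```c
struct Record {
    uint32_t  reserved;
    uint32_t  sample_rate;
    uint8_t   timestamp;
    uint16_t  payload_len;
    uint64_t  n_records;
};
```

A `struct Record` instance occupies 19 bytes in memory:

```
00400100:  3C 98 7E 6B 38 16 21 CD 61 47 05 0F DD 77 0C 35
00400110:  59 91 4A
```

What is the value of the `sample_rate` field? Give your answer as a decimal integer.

3441497656

`sample_rate` follows `reserved` (4 bytes), so it starts at byte offset 4 and occupies 4 bytes.
Bytes at offsets 4..7: 38 16 21 CD.
Little-endian stores the least-significant byte at the lowest address.
Reassemble most-significant byte first: CD 21 16 38 → 0xCD211638.
0xCD211638 = 3441497656.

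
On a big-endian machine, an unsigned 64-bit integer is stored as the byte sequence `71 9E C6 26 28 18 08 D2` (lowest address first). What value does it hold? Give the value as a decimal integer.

Big-endian stores the most-significant byte at the lowest address.
The bytes are already most-significant first: 0x719EC626281808D2.
0x719EC626281808D2 = 8187199039789861074.

8187199039789861074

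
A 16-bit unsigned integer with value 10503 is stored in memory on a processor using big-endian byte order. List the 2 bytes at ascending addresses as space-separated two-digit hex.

10503 in hexadecimal, padded to 16 bits, is 0x2907.
Split into bytes (most-significant first): 29 07.
Big-endian: lowest address holds the most-significant byte.
So the memory order matches the most-significant-first order: 29 07.

29 07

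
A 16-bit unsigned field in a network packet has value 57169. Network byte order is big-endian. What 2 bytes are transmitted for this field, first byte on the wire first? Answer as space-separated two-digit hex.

57169 in hexadecimal, padded to 16 bits, is 0xDF51.
Split into bytes (most-significant first): DF 51.
Big-endian: lowest address holds the most-significant byte.
So the memory order matches the most-significant-first order: DF 51.

DF 51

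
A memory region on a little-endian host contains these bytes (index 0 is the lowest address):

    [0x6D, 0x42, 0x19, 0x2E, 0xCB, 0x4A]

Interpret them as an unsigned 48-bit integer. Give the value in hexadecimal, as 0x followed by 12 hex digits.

0x4ACB2E19426D

In little-endian order the low byte comes first in memory.
Reassemble most-significant byte first: 4A CB 2E 19 42 6D → 0x4ACB2E19426D.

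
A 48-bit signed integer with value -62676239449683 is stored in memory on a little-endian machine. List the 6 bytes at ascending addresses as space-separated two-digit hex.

Two's complement of -62676239449683 in 48 bits: 62676239449683 = 0x3900F2FCFE53; invert → 0xC6FF0D0301AC; add 1 → 0xC6FF0D0301AD.
Split into bytes (most-significant first): C6 FF 0D 03 01 AD.
In little-endian order the low byte comes first in memory.
So at ascending addresses the bytes are AD 01 03 0D FF C6.

AD 01 03 0D FF C6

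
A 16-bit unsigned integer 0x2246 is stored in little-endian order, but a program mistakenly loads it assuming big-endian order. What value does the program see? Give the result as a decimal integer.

Stored little-endian, the bytes at ascending addresses are 46 22.
Read back as big-endian, the last byte is least significant, giving 0x4622.
0x4622 = 17954.

17954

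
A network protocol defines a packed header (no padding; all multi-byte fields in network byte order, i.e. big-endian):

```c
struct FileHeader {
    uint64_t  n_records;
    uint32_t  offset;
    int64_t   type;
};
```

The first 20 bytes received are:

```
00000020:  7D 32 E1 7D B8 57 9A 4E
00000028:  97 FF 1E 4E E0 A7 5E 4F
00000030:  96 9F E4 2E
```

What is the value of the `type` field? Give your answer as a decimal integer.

-2258732992180526034

`type` follows `n_records` (8 B), `offset` (4 B), so it starts at offset 8 + 4 = 12 and occupies 8 bytes.
Bytes at offsets 12..19: E0 A7 5E 4F 96 9F E4 2E.
Big-endian: lowest address holds the most-significant byte.
The bytes are already most-significant first: 0xE0A75E4F969FE42E.
Top bit is set, so as a signed 64-bit value this is 0xE0A75E4F969FE42E − 2^64 = -2258732992180526034.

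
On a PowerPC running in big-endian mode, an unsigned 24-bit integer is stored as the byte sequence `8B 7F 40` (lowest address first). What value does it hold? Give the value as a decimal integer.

Big-endian stores the most-significant byte at the lowest address.
The bytes are already most-significant first: 0x8B7F40.
0x8B7F40 = 9142080.

9142080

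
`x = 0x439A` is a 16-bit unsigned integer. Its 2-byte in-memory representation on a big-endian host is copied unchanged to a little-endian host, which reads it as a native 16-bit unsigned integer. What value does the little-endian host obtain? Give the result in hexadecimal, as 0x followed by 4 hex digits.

Stored big-endian, the bytes at ascending addresses are 43 9A.
Read back as little-endian, the first byte is least significant, giving 0x9A43.

0x9A43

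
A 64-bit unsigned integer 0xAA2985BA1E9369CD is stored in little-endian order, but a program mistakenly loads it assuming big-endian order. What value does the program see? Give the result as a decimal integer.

Stored little-endian, the bytes at ascending addresses are CD 69 93 1E BA 85 29 AA.
Read back as big-endian, the last byte is least significant, giving 0xCD69931EBA8529AA.
0xCD69931EBA8529AA = 14801523410517436842.

14801523410517436842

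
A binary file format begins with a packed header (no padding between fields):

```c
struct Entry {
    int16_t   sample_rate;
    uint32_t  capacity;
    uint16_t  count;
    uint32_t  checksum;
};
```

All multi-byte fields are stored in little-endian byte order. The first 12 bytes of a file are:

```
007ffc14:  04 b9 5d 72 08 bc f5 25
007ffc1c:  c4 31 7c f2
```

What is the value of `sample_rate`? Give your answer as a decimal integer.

-18172

`sample_rate` is the first field, at byte offset 0, occupying 2 bytes.
Bytes at offsets 0..1: 04 B9.
Little-endian stores the least-significant byte at the lowest address.
Reassemble most-significant byte first: B9 04 → 0xB904.
Top bit is set, so as a signed 16-bit value this is 0xB904 − 2^16 = -18172.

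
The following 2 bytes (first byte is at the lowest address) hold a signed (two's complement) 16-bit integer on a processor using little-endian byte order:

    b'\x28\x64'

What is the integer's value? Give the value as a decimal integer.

25640

In little-endian order the low byte comes first in memory.
Reassemble most-significant byte first: 64 28 → 0x6428.
0x6428 = 25640.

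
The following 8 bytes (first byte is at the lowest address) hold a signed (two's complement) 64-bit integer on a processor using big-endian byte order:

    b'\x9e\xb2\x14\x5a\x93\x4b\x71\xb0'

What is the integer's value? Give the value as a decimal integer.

Big-endian stores the most-significant byte at the lowest address.
The bytes are already most-significant first: 0x9EB2145A934B71B0.
Top bit is set, so as a signed 64-bit value this is 0x9EB2145A934B71B0 − 2^64 = -7011519290611633744.

-7011519290611633744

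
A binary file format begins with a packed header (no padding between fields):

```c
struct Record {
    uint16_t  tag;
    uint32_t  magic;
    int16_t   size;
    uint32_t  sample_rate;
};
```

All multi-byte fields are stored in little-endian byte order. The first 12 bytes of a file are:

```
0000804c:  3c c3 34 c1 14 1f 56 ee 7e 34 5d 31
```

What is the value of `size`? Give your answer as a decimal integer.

`size` follows `tag` (2 B), `magic` (4 B), so it starts at offset 2 + 4 = 6 and occupies 2 bytes.
Bytes at offsets 6..7: 56 EE.
Little-endian: lowest address holds the least-significant byte.
Reassemble most-significant byte first: EE 56 → 0xEE56.
Top bit is set, so as a signed 16-bit value this is 0xEE56 − 2^16 = -4522.

-4522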